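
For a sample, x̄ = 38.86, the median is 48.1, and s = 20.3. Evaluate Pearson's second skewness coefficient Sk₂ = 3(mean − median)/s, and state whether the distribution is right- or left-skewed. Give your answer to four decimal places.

-1.3655, left-skewed

Sk₂ = 3(38.86 − 48.1) / 20.3 = 3 × -9.2400 / 20.3
    = -27.7200 / 20.3 ≈ -1.3655
Sk₂ < 0 ⇒ mean < median ⇒ left-skewed (negative skew).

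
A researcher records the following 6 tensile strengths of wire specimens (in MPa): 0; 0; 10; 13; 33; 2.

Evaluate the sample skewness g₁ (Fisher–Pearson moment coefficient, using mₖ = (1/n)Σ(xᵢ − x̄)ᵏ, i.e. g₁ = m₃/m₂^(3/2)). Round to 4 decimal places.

x̄ = (0 + 0 + 10 + 13 + 33 + 2) / 6 = 9.6667
deviations (xᵢ − x̄): -9.6667, -9.6667, 0.3333, 3.3333, 23.3333, -7.6667
Σ(xᵢ − x̄)² = 801.3333 ⇒ m₂ = 801.3333/6 = 133.55556
Σ(xᵢ − x̄)³ = 10483.5556 ⇒ m₃ = 10483.5556/6 = 1747.25926
m₂^(3/2) = 133.55556^(1.5) = 1543.45132
g₁ = m₃ / m₂^(3/2) = 1747.25926 / 1543.45132 ≈ 1.1320

1.1320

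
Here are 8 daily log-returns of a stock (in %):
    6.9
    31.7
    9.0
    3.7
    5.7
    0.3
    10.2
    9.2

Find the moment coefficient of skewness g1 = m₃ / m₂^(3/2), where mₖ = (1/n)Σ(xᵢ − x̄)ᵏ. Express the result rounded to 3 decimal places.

x̄ = (6.9 + 31.7 + 9.0 + 3.7 + 5.7 + 0.3 + 10.2 + 9.2) / 8 = 9.5875
deviations (xᵢ − x̄): -2.6875, 22.1125, -0.5875, -5.8875, -3.8875, -9.2875, 0.6125, -0.3875
Σ(xᵢ − x̄)² = 633.0887 ⇒ m₂ = 633.0887/8 = 79.13609
Σ(xᵢ − x̄)³ = 9728.7998 ⇒ m₃ = 9728.7998/8 = 1216.09998
m₂^(3/2) = 79.13609^(1.5) = 703.98258
g1 = m₃ / m₂^(3/2) = 1216.09998 / 703.98258 ≈ 1.727

1.727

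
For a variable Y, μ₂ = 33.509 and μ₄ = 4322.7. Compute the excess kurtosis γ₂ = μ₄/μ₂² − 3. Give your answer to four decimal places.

μ₂² = 33.509² = 1122.85308
μ₄/μ₂² = 4322.7 / 1122.85308 = 3.84975
γ₂ = 3.84975 − 3 ≈ 0.8497

0.8497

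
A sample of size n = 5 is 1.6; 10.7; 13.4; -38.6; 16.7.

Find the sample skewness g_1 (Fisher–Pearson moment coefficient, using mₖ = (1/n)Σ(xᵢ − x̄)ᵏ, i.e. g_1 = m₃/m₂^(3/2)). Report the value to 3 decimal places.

x̄ = (1.6 + 10.7 + 13.4 - 38.6 + 16.7) / 5 = 0.7600
deviations (xᵢ − x̄): 0.8400, 9.9400, 12.6400, -39.3600, 15.9400
Σ(xᵢ − x̄)² = 2062.5720 ⇒ m₂ = 2062.5720/5 = 412.51440
Σ(xᵢ − x̄)³ = -53924.6090 ⇒ m₃ = -53924.6090/5 = -10784.92181
m₂^(3/2) = 412.51440^(1.5) = 8378.35331
g_1 = m₃ / m₂^(3/2) = -10784.92181 / 8378.35331 ≈ -1.287

-1.287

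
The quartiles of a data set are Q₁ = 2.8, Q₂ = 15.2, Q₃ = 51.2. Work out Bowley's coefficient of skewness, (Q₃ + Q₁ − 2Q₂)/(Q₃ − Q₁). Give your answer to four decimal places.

numerator: Q₃ + Q₁ − 2Q₂ = 51.2 + 2.8 − 2×15.2 = 23.6000
denominator: Q₃ − Q₁ = 51.2 − 2.8 = 48.4000
Bowley skewness = 23.6000 / 48.4000 ≈ 0.4876

0.4876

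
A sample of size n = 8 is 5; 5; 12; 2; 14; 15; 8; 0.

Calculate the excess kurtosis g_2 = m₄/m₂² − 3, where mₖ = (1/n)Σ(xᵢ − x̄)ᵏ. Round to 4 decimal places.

-1.4069

x̄ = 7.6250
Σ(xᵢ − x̄)² = 217.8750 ⇒ m₂ = 27.23438
Σ(xᵢ − x̄)⁴ = 9452.8066 ⇒ m₄ = 1181.60083
m₂² = 741.71118
g_2 = m₄/m₂² − 3 = 1.59307 − 3 ≈ -1.4069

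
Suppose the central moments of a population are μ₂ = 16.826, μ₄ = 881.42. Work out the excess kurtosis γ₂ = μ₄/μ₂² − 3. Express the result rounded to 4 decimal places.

μ₂² = 16.826² = 283.11428
μ₄/μ₂² = 881.42 / 283.11428 = 3.11330
γ₂ = 3.11330 − 3 ≈ 0.1133

0.1133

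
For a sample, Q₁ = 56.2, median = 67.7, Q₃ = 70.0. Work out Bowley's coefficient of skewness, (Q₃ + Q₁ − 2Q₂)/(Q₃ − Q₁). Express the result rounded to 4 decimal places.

numerator: Q₃ + Q₁ − 2Q₂ = 70.0 + 56.2 − 2×67.7 = -9.2000
denominator: Q₃ − Q₁ = 70.0 − 56.2 = 13.8000
Bowley skewness = -9.2000 / 13.8000 ≈ -0.6667

-0.6667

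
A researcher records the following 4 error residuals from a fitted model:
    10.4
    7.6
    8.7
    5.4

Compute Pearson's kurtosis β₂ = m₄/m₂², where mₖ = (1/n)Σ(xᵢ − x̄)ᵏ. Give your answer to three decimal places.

x̄ = 8.0250
Σ(xᵢ − x̄)² = 13.1675 ⇒ m₂ = 3.29187
Σ(xᵢ − x̄)⁴ = 79.5376 ⇒ m₄ = 19.88440
m₂² = 10.83644
β₂ = m₄/m₂² = 19.88440 / 10.83644 ≈ 1.835

1.835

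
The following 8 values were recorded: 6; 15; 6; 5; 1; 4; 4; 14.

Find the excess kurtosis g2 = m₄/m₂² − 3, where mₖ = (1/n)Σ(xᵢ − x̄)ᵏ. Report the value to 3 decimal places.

-0.784

x̄ = 6.8750
Σ(xᵢ − x̄)² = 172.8750 ⇒ m₂ = 21.60938
Σ(xᵢ − x̄)⁴ = 8276.7129 ⇒ m₄ = 1034.58911
m₂² = 466.96509
g2 = m₄/m₂² − 3 = 2.21556 − 3 ≈ -0.784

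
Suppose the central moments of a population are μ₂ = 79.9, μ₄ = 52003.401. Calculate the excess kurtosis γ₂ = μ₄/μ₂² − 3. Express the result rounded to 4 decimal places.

μ₂² = 79.9² = 6384.01000
μ₄/μ₂² = 52003.401 / 6384.01000 = 8.14588
γ₂ = 8.14588 − 3 ≈ 5.1459

5.1459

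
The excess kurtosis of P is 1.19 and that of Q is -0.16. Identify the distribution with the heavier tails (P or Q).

P

Higher excess kurtosis ⇒ heavier tails relative to the normal distribution.
1.19 vs -0.16: the larger is 1.19, so P has heavier tails. (P is leptokurtic — heavier-than-normal tails; the other is platykurtic.)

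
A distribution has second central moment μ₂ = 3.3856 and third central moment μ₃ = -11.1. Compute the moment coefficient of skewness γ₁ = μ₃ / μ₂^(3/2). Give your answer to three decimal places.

σ = √μ₂ = √3.3856 = 1.84000
σ³ = μ₂^(3/2) = 6.22950
γ₁ = μ₃/σ³ = -11.1 / 6.22950 ≈ -1.782

-1.782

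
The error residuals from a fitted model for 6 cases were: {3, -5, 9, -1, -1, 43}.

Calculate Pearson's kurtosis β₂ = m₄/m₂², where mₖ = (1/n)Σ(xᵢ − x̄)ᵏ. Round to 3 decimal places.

x̄ = 8.0000
Σ(xᵢ − x̄)² = 1582.0000 ⇒ m₂ = 263.66667
Σ(xᵢ − x̄)⁴ = 1542934.0000 ⇒ m₄ = 257155.66667
m₂² = 69520.11111
β₂ = m₄/m₂² = 257155.66667 / 69520.11111 ≈ 3.699

3.699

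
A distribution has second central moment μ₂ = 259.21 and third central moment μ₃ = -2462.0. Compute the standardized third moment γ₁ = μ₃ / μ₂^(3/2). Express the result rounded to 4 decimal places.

-0.5899

σ = √μ₂ = √259.21 = 16.10000
σ³ = μ₂^(3/2) = 4173.28100
γ₁ = μ₃/σ³ = -2462.0 / 4173.28100 ≈ -0.5899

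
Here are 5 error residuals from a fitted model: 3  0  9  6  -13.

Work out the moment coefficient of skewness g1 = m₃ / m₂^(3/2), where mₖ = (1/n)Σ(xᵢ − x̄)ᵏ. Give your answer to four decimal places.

-0.9508

x̄ = (3 + 0 + 9 + 6 - 13) / 5 = 1.0000
deviations (xᵢ − x̄): 2.0000, -1.0000, 8.0000, 5.0000, -14.0000
Σ(xᵢ − x̄)² = 290.0000 ⇒ m₂ = 290.0000/5 = 58.00000
Σ(xᵢ − x̄)³ = -2100.0000 ⇒ m₃ = -2100.0000/5 = -420.00000
m₂^(3/2) = 58.00000^(1.5) = 441.71484
g1 = m₃ / m₂^(3/2) = -420.00000 / 441.71484 ≈ -0.9508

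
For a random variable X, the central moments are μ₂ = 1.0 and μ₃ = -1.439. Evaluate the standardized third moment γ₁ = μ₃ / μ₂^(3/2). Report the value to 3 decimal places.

-1.439

σ = √μ₂ = √1.0 = 1.00000
σ³ = μ₂^(3/2) = 1.00000
γ₁ = μ₃/σ³ = -1.439 / 1.00000 ≈ -1.439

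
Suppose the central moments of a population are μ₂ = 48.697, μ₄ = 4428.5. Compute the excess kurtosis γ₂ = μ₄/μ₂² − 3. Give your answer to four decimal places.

-1.1325

μ₂² = 48.697² = 2371.39781
μ₄/μ₂² = 4428.5 / 2371.39781 = 1.86746
γ₂ = 1.86746 − 3 ≈ -1.1325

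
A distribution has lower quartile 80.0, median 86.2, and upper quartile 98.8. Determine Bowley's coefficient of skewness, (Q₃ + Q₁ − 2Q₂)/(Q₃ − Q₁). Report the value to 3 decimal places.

numerator: Q₃ + Q₁ − 2Q₂ = 98.8 + 80.0 − 2×86.2 = 6.4000
denominator: Q₃ − Q₁ = 98.8 − 80.0 = 18.8000
Bowley skewness = 6.4000 / 18.8000 ≈ 0.340

0.340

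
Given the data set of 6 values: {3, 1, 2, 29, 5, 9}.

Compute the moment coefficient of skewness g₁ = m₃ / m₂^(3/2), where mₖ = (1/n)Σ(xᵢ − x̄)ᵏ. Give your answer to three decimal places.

x̄ = (3 + 1 + 2 + 29 + 5 + 9) / 6 = 8.1667
deviations (xᵢ − x̄): -5.1667, -7.1667, -6.1667, 20.8333, -3.1667, 0.8333
Σ(xᵢ − x̄)² = 560.8333 ⇒ m₂ = 560.8333/6 = 93.47222
Σ(xᵢ − x̄)³ = 8270.5556 ⇒ m₃ = 8270.5556/6 = 1378.42593
m₂^(3/2) = 93.47222^(1.5) = 903.69910
g₁ = m₃ / m₂^(3/2) = 1378.42593 / 903.69910 ≈ 1.525

1.525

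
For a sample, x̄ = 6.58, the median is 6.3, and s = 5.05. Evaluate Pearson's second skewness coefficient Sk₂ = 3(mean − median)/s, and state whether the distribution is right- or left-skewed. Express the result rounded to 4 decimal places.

Sk₂ = 3(6.58 − 6.3) / 5.05 = 3 × 0.2800 / 5.05
    = 0.8400 / 5.05 ≈ 0.1663
Sk₂ > 0 ⇒ mean > median ⇒ right-skewed (positive skew).

0.1663, right-skewed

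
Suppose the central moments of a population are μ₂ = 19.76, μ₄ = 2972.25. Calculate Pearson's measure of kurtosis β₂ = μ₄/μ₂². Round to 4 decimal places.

7.6122

μ₂² = 19.76² = 390.45760
μ₄/μ₂² = 2972.25 / 390.45760 = 7.61222
β₂ ≈ 7.6122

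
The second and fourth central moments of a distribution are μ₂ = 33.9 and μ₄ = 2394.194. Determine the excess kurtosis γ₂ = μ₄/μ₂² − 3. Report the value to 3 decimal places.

μ₂² = 33.9² = 1149.21000
μ₄/μ₂² = 2394.194 / 1149.21000 = 2.08334
γ₂ = 2.08334 − 3 ≈ -0.917

-0.917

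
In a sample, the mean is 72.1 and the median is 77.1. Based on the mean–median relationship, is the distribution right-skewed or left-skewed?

left-skewed

mean − median = 72.1 − 77.1 = -5.0
mean < median ⇒ the longer tail is on the left ⇒ left-skewed (negatively skewed).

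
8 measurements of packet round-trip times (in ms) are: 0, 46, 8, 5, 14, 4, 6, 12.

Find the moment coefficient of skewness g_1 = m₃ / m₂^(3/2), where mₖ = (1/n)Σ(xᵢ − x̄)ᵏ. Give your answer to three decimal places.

1.859

x̄ = (0 + 46 + 8 + 5 + 14 + 4 + 6 + 12) / 8 = 11.8750
deviations (xᵢ − x̄): -11.8750, 34.1250, -3.8750, -6.8750, 2.1250, -7.8750, -5.8750, 0.1250
Σ(xᵢ − x̄)² = 1468.8750 ⇒ m₂ = 1468.8750/8 = 183.60938
Σ(xᵢ − x̄)³ = 36999.8438 ⇒ m₃ = 36999.8438/8 = 4624.98047
m₂^(3/2) = 183.60938^(1.5) = 2487.95361
g_1 = m₃ / m₂^(3/2) = 4624.98047 / 2487.95361 ≈ 1.859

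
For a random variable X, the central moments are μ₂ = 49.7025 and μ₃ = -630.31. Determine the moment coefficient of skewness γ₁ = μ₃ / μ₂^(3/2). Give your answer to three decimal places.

σ = √μ₂ = √49.7025 = 7.05000
σ³ = μ₂^(3/2) = 350.40263
γ₁ = μ₃/σ³ = -630.31 / 350.40263 ≈ -1.799

-1.799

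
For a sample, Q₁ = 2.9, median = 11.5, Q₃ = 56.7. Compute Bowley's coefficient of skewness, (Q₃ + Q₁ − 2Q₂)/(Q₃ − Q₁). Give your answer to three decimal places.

0.680

numerator: Q₃ + Q₁ − 2Q₂ = 56.7 + 2.9 − 2×11.5 = 36.6000
denominator: Q₃ − Q₁ = 56.7 − 2.9 = 53.8000
Bowley skewness = 36.6000 / 53.8000 ≈ 0.680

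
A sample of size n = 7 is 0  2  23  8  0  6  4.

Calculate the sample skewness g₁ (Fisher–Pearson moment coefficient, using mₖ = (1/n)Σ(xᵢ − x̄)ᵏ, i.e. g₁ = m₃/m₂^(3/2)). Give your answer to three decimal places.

x̄ = (0 + 2 + 23 + 8 + 0 + 6 + 4) / 7 = 6.1429
deviations (xᵢ − x̄): -6.1429, -4.1429, 16.8571, 1.8571, -6.1429, -0.1429, -2.1429
Σ(xᵢ − x̄)² = 384.8571 ⇒ m₂ = 384.8571/7 = 54.97959
Σ(xᵢ − x̄)³ = 4252.0408 ⇒ m₃ = 4252.0408/7 = 607.43440
m₂^(3/2) = 54.97959^(1.5) = 407.66391
g₁ = m₃ / m₂^(3/2) = 607.43440 / 407.66391 ≈ 1.490

1.490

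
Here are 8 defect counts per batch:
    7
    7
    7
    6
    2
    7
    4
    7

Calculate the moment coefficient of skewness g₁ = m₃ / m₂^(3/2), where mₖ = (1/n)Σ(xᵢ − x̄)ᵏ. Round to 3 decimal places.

x̄ = (7 + 7 + 7 + 6 + 2 + 7 + 4 + 7) / 8 = 5.8750
deviations (xᵢ − x̄): 1.1250, 1.1250, 1.1250, 0.1250, -3.8750, 1.1250, -1.8750, 1.1250
Σ(xᵢ − x̄)² = 24.8750 ⇒ m₂ = 24.8750/8 = 3.10938
Σ(xᵢ − x̄)³ = -57.6563 ⇒ m₃ = -57.6563/8 = -7.20703
m₂^(3/2) = 3.10938^(1.5) = 5.48289
g₁ = m₃ / m₂^(3/2) = -7.20703 / 5.48289 ≈ -1.314

-1.314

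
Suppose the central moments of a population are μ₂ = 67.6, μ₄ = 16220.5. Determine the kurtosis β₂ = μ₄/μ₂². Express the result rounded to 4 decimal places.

μ₂² = 67.6² = 4569.76000
μ₄/μ₂² = 16220.5 / 4569.76000 = 3.54953
β₂ ≈ 3.5495

3.5495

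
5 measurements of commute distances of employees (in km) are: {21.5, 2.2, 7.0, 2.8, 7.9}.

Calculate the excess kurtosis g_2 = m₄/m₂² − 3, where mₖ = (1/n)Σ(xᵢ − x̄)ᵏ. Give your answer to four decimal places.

-0.2339

x̄ = 8.2800
Σ(xᵢ − x̄)² = 243.5480 ⇒ m₂ = 48.70960
Σ(xᵢ − x̄)⁴ = 32815.0385 ⇒ m₄ = 6563.00770
m₂² = 2372.62513
g_2 = m₄/m₂² − 3 = 2.76614 − 3 ≈ -0.2339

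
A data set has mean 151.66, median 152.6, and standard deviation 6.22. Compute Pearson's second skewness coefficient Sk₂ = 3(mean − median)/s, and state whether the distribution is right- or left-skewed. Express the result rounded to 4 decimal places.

-0.4534, left-skewed

Sk₂ = 3(151.66 − 152.6) / 6.22 = 3 × -0.9400 / 6.22
    = -2.8200 / 6.22 ≈ -0.4534
Sk₂ < 0 ⇒ mean < median ⇒ left-skewed (negative skew).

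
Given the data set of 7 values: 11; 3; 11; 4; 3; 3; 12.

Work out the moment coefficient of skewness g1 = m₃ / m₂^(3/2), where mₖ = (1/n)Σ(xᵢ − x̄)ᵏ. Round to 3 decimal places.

x̄ = (11 + 3 + 11 + 4 + 3 + 3 + 12) / 7 = 6.7143
deviations (xᵢ − x̄): 4.2857, -3.7143, 4.2857, -2.7143, -3.7143, -3.7143, 5.2857
Σ(xᵢ − x̄)² = 113.4286 ⇒ m₂ = 113.4286/7 = 16.20408
Σ(xᵢ − x̄)³ = 131.3878 ⇒ m₃ = 131.3878/7 = 18.76968
m₂^(3/2) = 16.20408^(1.5) = 65.22839
g1 = m₃ / m₂^(3/2) = 18.76968 / 65.22839 ≈ 0.288

0.288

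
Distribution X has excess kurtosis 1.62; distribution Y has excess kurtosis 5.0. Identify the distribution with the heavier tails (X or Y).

Y

Higher excess kurtosis ⇒ heavier tails relative to the normal distribution.
1.62 vs 5.0: the larger is 5.0, so Y has heavier tails.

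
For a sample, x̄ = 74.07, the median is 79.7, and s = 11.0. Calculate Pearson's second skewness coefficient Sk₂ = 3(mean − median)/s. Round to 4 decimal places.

Sk₂ = 3(74.07 − 79.7) / 11.0 = 3 × -5.6300 / 11.0
    = -16.8900 / 11.0 ≈ -1.5355

-1.5355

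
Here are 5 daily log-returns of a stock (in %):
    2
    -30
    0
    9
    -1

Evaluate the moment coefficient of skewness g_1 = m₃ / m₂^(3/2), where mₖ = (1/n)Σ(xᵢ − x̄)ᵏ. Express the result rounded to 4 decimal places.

x̄ = (2 - 30 + 0 + 9 - 1) / 5 = -4.0000
deviations (xᵢ − x̄): 6.0000, -26.0000, 4.0000, 13.0000, 3.0000
Σ(xᵢ − x̄)² = 906.0000 ⇒ m₂ = 906.0000/5 = 181.20000
Σ(xᵢ − x̄)³ = -15072.0000 ⇒ m₃ = -15072.0000/5 = -3014.40000
m₂^(3/2) = 181.20000^(1.5) = 2439.14315
g_1 = m₃ / m₂^(3/2) = -3014.40000 / 2439.14315 ≈ -1.2358

-1.2358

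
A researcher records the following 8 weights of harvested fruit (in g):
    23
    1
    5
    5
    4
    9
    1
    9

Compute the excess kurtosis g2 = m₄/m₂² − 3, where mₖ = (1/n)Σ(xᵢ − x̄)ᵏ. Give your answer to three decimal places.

x̄ = 7.1250
Σ(xᵢ − x̄)² = 352.8750 ⇒ m₂ = 44.10938
Σ(xᵢ − x̄)⁴ = 66487.5879 ⇒ m₄ = 8310.94849
m₂² = 1945.63696
g2 = m₄/m₂² − 3 = 4.27158 − 3 ≈ 1.272

1.272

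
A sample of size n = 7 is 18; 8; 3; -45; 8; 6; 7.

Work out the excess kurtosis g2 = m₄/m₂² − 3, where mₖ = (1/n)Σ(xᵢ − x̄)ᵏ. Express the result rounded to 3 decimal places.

x̄ = 0.7143
Σ(xᵢ − x̄)² = 2567.4286 ⇒ m₂ = 366.77551
Σ(xᵢ − x̄)⁴ = 4464530.2274 ⇒ m₄ = 637790.03249
m₂² = 134524.27489
g2 = m₄/m₂² − 3 = 4.74108 − 3 ≈ 1.741

1.741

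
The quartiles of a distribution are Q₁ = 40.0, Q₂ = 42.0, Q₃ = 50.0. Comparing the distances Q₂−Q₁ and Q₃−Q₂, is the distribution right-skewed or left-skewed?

right-skewed

Q₂ − Q₁ = 2.0;  Q₃ − Q₂ = 8.0
Q₃ − Q₂ > Q₂ − Q₁ ⇒ the upper half is more spread out ⇒ right-skewed.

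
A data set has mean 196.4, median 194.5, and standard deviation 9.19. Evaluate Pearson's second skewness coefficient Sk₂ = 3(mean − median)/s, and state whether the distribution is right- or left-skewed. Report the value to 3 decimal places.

Sk₂ = 3(196.4 − 194.5) / 9.19 = 3 × 1.9000 / 9.19
    = 5.7000 / 9.19 ≈ 0.620
Sk₂ > 0 ⇒ mean > median ⇒ right-skewed (positive skew).

0.620, right-skewed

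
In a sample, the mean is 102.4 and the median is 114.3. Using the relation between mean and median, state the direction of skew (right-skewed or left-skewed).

mean − median = 102.4 − 114.3 = -11.9
mean < median ⇒ the longer tail is on the left ⇒ left-skewed (negatively skewed).

left-skewed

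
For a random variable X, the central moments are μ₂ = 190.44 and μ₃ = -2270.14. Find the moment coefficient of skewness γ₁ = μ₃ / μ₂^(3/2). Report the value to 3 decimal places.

-0.864

σ = √μ₂ = √190.44 = 13.80000
σ³ = μ₂^(3/2) = 2628.07200
γ₁ = μ₃/σ³ = -2270.14 / 2628.07200 ≈ -0.864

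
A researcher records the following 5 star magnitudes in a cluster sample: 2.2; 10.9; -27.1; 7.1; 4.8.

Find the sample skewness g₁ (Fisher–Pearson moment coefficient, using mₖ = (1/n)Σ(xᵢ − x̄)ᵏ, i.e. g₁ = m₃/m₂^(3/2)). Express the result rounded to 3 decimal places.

-1.335

x̄ = (2.2 + 10.9 - 27.1 + 7.1 + 4.8) / 5 = -0.4200
deviations (xᵢ − x̄): 2.6200, 11.3200, -26.6800, 7.5200, 5.2200
Σ(xᵢ − x̄)² = 930.6280 ⇒ m₂ = 930.6280/5 = 186.12560
Σ(xᵢ − x̄)³ = -16955.3693 ⇒ m₃ = -16955.3693/5 = -3391.07386
m₂^(3/2) = 186.12560^(1.5) = 2539.27166
g₁ = m₃ / m₂^(3/2) = -3391.07386 / 2539.27166 ≈ -1.335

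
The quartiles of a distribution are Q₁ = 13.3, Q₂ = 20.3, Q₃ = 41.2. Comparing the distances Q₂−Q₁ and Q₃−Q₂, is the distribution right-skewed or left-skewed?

right-skewed

Q₂ − Q₁ = 7.0;  Q₃ − Q₂ = 20.9
Q₃ − Q₂ > Q₂ − Q₁ ⇒ the upper half is more spread out ⇒ right-skewed.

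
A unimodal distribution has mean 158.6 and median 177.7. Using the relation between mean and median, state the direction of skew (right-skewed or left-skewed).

left-skewed

mean − median = 158.6 − 177.7 = -19.1
mean < median ⇒ the longer tail is on the left ⇒ left-skewed (negatively skewed).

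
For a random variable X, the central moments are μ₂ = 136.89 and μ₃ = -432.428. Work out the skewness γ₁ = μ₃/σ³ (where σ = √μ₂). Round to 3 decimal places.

σ = √μ₂ = √136.89 = 11.70000
σ³ = μ₂^(3/2) = 1601.61300
γ₁ = μ₃/σ³ = -432.428 / 1601.61300 ≈ -0.270

-0.270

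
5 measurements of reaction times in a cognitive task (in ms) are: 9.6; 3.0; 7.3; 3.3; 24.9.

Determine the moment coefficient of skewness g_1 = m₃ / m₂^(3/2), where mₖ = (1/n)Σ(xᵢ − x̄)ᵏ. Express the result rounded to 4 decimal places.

x̄ = (9.6 + 3.0 + 7.3 + 3.3 + 24.9) / 5 = 9.6200
deviations (xᵢ − x̄): -0.0200, -6.6200, -2.3200, -6.3200, 15.2800
Σ(xᵢ − x̄)² = 322.6280 ⇒ m₂ = 322.6280/5 = 64.52560
Σ(xᵢ − x̄)³ = 3012.5093 ⇒ m₃ = 3012.5093/5 = 602.50186
m₂^(3/2) = 64.52560^(1.5) = 518.32013
g_1 = m₃ / m₂^(3/2) = 602.50186 / 518.32013 ≈ 1.1624

1.1624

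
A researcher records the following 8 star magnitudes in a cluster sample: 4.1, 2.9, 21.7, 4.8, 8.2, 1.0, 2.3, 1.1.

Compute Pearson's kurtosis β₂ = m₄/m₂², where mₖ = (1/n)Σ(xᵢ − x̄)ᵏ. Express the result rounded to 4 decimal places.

4.8828

x̄ = 5.7625
Σ(xᵢ − x̄)² = 328.2388 ⇒ m₂ = 41.02984
Σ(xᵢ − x̄)⁴ = 65759.6823 ⇒ m₄ = 8219.96029
m₂² = 1683.44808
β₂ = m₄/m₂² = 8219.96029 / 1683.44808 ≈ 4.8828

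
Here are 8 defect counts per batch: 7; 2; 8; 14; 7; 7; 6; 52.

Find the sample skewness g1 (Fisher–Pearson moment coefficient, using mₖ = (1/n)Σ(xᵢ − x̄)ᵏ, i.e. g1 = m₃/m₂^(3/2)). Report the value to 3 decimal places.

2.088

x̄ = (7 + 2 + 8 + 14 + 7 + 7 + 6 + 52) / 8 = 12.8750
deviations (xᵢ − x̄): -5.8750, -10.8750, -4.8750, 1.1250, -5.8750, -5.8750, -6.8750, 39.1250
Σ(xᵢ − x̄)² = 1824.8750 ⇒ m₂ = 1824.8750/8 = 228.10938
Σ(xᵢ − x̄)³ = 57557.3438 ⇒ m₃ = 57557.3438/8 = 7194.66797
m₂^(3/2) = 228.10938^(1.5) = 3445.20209
g1 = m₃ / m₂^(3/2) = 7194.66797 / 3445.20209 ≈ 2.088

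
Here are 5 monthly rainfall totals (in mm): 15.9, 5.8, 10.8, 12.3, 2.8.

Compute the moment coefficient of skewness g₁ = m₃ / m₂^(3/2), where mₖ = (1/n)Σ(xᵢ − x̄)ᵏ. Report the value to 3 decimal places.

x̄ = (15.9 + 5.8 + 10.8 + 12.3 + 2.8) / 5 = 9.5200
deviations (xᵢ − x̄): 6.3800, -3.7200, 1.2800, 2.7800, -6.7200
Σ(xᵢ − x̄)² = 109.0680 ⇒ m₂ = 109.0680/5 = 21.81360
Σ(xᵢ − x̄)³ = -71.6671 ⇒ m₃ = -71.6671/5 = -14.33342
m₂^(3/2) = 21.81360^(1.5) = 101.88049
g₁ = m₃ / m₂^(3/2) = -14.33342 / 101.88049 ≈ -0.141

-0.141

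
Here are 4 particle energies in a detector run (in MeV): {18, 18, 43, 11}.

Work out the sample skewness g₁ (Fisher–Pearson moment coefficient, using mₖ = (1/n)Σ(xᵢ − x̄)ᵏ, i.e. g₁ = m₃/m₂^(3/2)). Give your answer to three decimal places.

x̄ = (18 + 18 + 43 + 11) / 4 = 22.5000
deviations (xᵢ − x̄): -4.5000, -4.5000, 20.5000, -11.5000
Σ(xᵢ − x̄)² = 593.0000 ⇒ m₂ = 593.0000/4 = 148.25000
Σ(xᵢ − x̄)³ = 6912.0000 ⇒ m₃ = 6912.0000/4 = 1728.00000
m₂^(3/2) = 148.25000^(1.5) = 1805.06171
g₁ = m₃ / m₂^(3/2) = 1728.00000 / 1805.06171 ≈ 0.957

0.957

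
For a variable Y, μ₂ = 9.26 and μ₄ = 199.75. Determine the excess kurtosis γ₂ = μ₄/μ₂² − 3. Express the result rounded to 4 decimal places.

-0.6705

μ₂² = 9.26² = 85.74760
μ₄/μ₂² = 199.75 / 85.74760 = 2.32951
γ₂ = 2.32951 − 3 ≈ -0.6705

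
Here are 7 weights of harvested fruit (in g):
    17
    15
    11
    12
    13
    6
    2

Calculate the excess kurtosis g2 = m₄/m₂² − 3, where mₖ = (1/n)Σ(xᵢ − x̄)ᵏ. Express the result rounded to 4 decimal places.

-0.7693

x̄ = 10.8571
Σ(xᵢ − x̄)² = 162.8571 ⇒ m₂ = 23.26531
Σ(xᵢ − x̄)⁴ = 8452.0933 ⇒ m₄ = 1207.44190
m₂² = 541.27447
g2 = m₄/m₂² − 3 = 2.23074 − 3 ≈ -0.7693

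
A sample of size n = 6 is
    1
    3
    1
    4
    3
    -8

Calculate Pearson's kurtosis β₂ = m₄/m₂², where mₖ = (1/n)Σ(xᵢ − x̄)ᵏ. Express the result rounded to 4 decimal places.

3.6888

x̄ = 0.6667
Σ(xᵢ − x̄)² = 97.3333 ⇒ m₂ = 16.22222
Σ(xᵢ − x̄)⁴ = 5824.4444 ⇒ m₄ = 970.74074
m₂² = 263.16049
β₂ = m₄/m₂² = 970.74074 / 263.16049 ≈ 3.6888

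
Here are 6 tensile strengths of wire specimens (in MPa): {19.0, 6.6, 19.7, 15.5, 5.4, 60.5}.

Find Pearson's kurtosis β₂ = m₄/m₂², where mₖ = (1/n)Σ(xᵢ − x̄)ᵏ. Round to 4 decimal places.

x̄ = 21.1167
Σ(xᵢ − x̄)² = 2046.8283 ⇒ m₂ = 341.13806
Σ(xᵢ − x̄)⁴ = 2512190.3132 ⇒ m₄ = 418698.38554
m₂² = 116375.17295
β₂ = m₄/m₂² = 418698.38554 / 116375.17295 ≈ 3.5978

3.5978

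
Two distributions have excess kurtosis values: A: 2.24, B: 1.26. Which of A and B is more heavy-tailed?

Higher excess kurtosis ⇒ heavier tails relative to the normal distribution.
2.24 vs 1.26: the larger is 2.24, so A has heavier tails.

A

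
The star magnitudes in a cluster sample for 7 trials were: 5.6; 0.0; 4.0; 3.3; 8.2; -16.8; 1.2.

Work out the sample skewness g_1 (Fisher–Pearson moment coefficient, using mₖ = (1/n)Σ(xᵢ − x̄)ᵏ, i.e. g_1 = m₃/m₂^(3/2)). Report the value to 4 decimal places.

-1.5820

x̄ = (5.6 + 0.0 + 4.0 + 3.3 + 8.2 - 16.8 + 1.2) / 7 = 0.7857
deviations (xᵢ − x̄): 4.8143, -0.7857, 3.2143, 2.5143, 7.4143, -17.5857, 0.4143
Σ(xᵢ − x̄)² = 404.8486 ⇒ m₂ = 404.8486/7 = 57.83551
Σ(xᵢ − x̄)³ = -4870.6643 ⇒ m₃ = -4870.6643/7 = -695.80919
m₂^(3/2) = 57.83551^(1.5) = 439.83710
g_1 = m₃ / m₂^(3/2) = -695.80919 / 439.83710 ≈ -1.5820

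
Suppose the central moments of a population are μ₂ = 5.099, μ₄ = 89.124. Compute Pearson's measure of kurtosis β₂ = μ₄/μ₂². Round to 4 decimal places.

μ₂² = 5.099² = 25.99980
μ₄/μ₂² = 89.124 / 25.99980 = 3.42787
β₂ ≈ 3.4279

3.4279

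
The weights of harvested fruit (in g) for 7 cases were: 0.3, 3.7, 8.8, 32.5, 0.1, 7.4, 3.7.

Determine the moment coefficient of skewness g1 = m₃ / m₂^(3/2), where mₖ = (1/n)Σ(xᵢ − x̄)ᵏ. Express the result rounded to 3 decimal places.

x̄ = (0.3 + 3.7 + 8.8 + 32.5 + 0.1 + 7.4 + 3.7) / 7 = 8.0714
deviations (xᵢ − x̄): -7.7714, -4.3714, 0.7286, 24.4286, -7.9714, -0.6714, -4.3714
Σ(xᵢ − x̄)² = 759.8943 ⇒ m₂ = 759.8943/7 = 108.55633
Σ(xᵢ − x̄)³ = 13434.9980 ⇒ m₃ = 13434.9980/7 = 1919.28542
m₂^(3/2) = 108.55633^(1.5) = 1131.05235
g1 = m₃ / m₂^(3/2) = 1919.28542 / 1131.05235 ≈ 1.697

1.697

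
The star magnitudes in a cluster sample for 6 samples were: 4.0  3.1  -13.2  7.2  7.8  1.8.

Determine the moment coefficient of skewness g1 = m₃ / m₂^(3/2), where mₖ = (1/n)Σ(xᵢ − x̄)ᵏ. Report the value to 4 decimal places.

-1.4254

x̄ = (4.0 + 3.1 - 13.2 + 7.2 + 7.8 + 1.8) / 6 = 1.7833
deviations (xᵢ − x̄): 2.2167, 1.3167, -14.9833, 5.4167, 6.0167, 0.0167
Σ(xᵢ − x̄)² = 296.6883 ⇒ m₂ = 296.6883/6 = 49.44806
Σ(xᵢ − x̄)³ = -2973.8566 ⇒ m₃ = -2973.8566/6 = -495.64276
m₂^(3/2) = 49.44806^(1.5) = 347.71532
g1 = m₃ / m₂^(3/2) = -495.64276 / 347.71532 ≈ -1.4254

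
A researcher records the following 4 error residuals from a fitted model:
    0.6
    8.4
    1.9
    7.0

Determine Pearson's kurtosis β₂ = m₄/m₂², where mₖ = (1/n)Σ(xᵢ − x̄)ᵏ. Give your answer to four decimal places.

x̄ = 4.4750
Σ(xᵢ − x̄)² = 43.4275 ⇒ m₂ = 10.85688
Σ(xᵢ − x̄)⁴ = 547.4161 ⇒ m₄ = 136.85401
m₂² = 117.87173
β₂ = m₄/m₂² = 136.85401 / 117.87173 ≈ 1.1610

1.1610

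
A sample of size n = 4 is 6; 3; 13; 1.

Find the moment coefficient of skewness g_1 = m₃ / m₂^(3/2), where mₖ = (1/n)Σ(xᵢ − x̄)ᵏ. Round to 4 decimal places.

0.6725

x̄ = (6 + 3 + 13 + 1) / 4 = 5.7500
deviations (xᵢ − x̄): 0.2500, -2.7500, 7.2500, -4.7500
Σ(xᵢ − x̄)² = 82.7500 ⇒ m₂ = 82.7500/4 = 20.68750
Σ(xᵢ − x̄)³ = 253.1250 ⇒ m₃ = 253.1250/4 = 63.28125
m₂^(3/2) = 20.68750^(1.5) = 94.09402
g_1 = m₃ / m₂^(3/2) = 63.28125 / 94.09402 ≈ 0.6725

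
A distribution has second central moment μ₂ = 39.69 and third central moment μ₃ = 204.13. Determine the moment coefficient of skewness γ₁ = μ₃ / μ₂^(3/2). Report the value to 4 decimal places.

σ = √μ₂ = √39.69 = 6.30000
σ³ = μ₂^(3/2) = 250.04700
γ₁ = μ₃/σ³ = 204.13 / 250.04700 ≈ 0.8164

0.8164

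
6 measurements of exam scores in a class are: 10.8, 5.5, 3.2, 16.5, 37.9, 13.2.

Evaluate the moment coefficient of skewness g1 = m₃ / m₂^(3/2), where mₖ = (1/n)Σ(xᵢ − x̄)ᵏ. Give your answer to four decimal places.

1.1972

x̄ = (10.8 + 5.5 + 3.2 + 16.5 + 37.9 + 13.2) / 6 = 14.5167
deviations (xᵢ − x̄): -3.7167, -9.0167, -11.3167, 1.9833, 23.3833, -1.3167
Σ(xᵢ − x̄)² = 775.6283 ⇒ m₂ = 775.6283/6 = 129.27139
Σ(xᵢ − x̄)³ = 10557.3756 ⇒ m₃ = 10557.3756/6 = 1759.56259
m₂^(3/2) = 129.27139^(1.5) = 1469.78436
g1 = m₃ / m₂^(3/2) = 1759.56259 / 1469.78436 ≈ 1.1972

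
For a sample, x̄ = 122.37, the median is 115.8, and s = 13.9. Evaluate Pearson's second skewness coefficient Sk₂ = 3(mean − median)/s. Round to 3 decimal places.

1.418

Sk₂ = 3(122.37 − 115.8) / 13.9 = 3 × 6.5700 / 13.9
    = 19.7100 / 13.9 ≈ 1.418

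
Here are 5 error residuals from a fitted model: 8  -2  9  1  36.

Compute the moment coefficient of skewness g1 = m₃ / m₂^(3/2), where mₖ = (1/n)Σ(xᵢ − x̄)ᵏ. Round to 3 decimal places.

1.151

x̄ = (8 - 2 + 9 + 1 + 36) / 5 = 10.4000
deviations (xᵢ − x̄): -2.4000, -12.4000, -1.4000, -9.4000, 25.6000
Σ(xᵢ − x̄)² = 905.2000 ⇒ m₂ = 905.2000/5 = 181.04000
Σ(xᵢ − x̄)³ = 14023.4400 ⇒ m₃ = 14023.4400/5 = 2804.68800
m₂^(3/2) = 181.04000^(1.5) = 2435.91321
g1 = m₃ / m₂^(3/2) = 2804.68800 / 2435.91321 ≈ 1.151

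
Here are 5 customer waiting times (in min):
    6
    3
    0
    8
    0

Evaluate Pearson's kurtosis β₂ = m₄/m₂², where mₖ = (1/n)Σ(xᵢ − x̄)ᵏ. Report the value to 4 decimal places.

1.4510

x̄ = 3.4000
Σ(xᵢ − x̄)² = 51.2000 ⇒ m₂ = 10.24000
Σ(xᵢ − x̄)⁴ = 760.7360 ⇒ m₄ = 152.14720
m₂² = 104.85760
β₂ = m₄/m₂² = 152.14720 / 104.85760 ≈ 1.4510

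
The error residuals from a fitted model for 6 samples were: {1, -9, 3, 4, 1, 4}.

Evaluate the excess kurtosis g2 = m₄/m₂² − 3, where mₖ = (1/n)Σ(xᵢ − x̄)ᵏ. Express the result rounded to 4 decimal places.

0.6715

x̄ = 0.6667
Σ(xᵢ − x̄)² = 121.3333 ⇒ m₂ = 20.22222
Σ(xᵢ − x̄)⁴ = 9008.4444 ⇒ m₄ = 1501.40741
m₂² = 408.93827
g2 = m₄/m₂² − 3 = 3.67148 − 3 ≈ 0.6715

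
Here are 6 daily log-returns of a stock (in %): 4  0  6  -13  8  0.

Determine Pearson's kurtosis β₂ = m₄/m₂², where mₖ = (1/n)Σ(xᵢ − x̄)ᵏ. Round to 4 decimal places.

x̄ = 0.8333
Σ(xᵢ − x̄)² = 280.8333 ⇒ m₂ = 46.80556
Σ(xᵢ − x̄)⁴ = 40071.1528 ⇒ m₄ = 6678.52546
m₂² = 2190.76003
β₂ = m₄/m₂² = 6678.52546 / 2190.76003 ≈ 3.0485

3.0485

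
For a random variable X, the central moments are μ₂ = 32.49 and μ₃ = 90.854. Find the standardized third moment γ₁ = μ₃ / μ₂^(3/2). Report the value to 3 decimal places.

0.491

σ = √μ₂ = √32.49 = 5.70000
σ³ = μ₂^(3/2) = 185.19300
γ₁ = μ₃/σ³ = 90.854 / 185.19300 ≈ 0.491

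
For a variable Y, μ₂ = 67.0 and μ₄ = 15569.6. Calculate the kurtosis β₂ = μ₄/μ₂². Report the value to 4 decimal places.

3.4684

μ₂² = 67.0² = 4489.00000
μ₄/μ₂² = 15569.6 / 4489.00000 = 3.46839
β₂ ≈ 3.4684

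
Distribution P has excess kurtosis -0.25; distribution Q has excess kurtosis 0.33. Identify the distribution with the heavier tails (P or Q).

Higher excess kurtosis ⇒ heavier tails relative to the normal distribution.
-0.25 vs 0.33: the larger is 0.33, so Q has heavier tails. (Q is leptokurtic — heavier-than-normal tails; the other is platykurtic.)

Q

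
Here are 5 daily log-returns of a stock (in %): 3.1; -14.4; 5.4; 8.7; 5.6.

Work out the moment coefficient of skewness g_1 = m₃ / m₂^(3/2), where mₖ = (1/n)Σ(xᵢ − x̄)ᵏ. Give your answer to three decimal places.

x̄ = (3.1 - 14.4 + 5.4 + 8.7 + 5.6) / 5 = 1.6800
deviations (xᵢ − x̄): 1.4200, -16.0800, 3.7200, 7.0200, 3.9200
Σ(xᵢ − x̄)² = 339.0680 ⇒ m₂ = 339.0680/5 = 67.81360
Σ(xᵢ − x̄)³ = -3697.2209 ⇒ m₃ = -3697.2209/5 = -739.44418
m₂^(3/2) = 67.81360^(1.5) = 558.43831
g_1 = m₃ / m₂^(3/2) = -739.44418 / 558.43831 ≈ -1.324

-1.324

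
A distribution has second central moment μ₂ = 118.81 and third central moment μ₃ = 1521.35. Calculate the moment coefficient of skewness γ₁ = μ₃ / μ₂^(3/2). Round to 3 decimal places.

σ = √μ₂ = √118.81 = 10.90000
σ³ = μ₂^(3/2) = 1295.02900
γ₁ = μ₃/σ³ = 1521.35 / 1295.02900 ≈ 1.175

1.175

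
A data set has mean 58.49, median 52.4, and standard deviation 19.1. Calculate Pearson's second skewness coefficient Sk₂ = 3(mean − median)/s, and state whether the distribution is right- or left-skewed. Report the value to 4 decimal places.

0.9565, right-skewed

Sk₂ = 3(58.49 − 52.4) / 19.1 = 3 × 6.0900 / 19.1
    = 18.2700 / 19.1 ≈ 0.9565
Sk₂ > 0 ⇒ mean > median ⇒ right-skewed (positive skew).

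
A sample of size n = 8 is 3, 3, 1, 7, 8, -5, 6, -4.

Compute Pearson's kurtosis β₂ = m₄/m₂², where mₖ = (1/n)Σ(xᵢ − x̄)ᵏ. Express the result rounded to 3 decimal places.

x̄ = 2.3750
Σ(xᵢ − x̄)² = 163.8750 ⇒ m₂ = 20.48438
Σ(xᵢ − x̄)⁴ = 6245.2441 ⇒ m₄ = 780.65552
m₂² = 419.60962
β₂ = m₄/m₂² = 780.65552 / 419.60962 ≈ 1.860

1.860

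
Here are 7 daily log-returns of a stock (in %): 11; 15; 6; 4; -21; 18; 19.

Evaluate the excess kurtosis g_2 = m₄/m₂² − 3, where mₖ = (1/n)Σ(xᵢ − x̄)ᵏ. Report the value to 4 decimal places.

x̄ = 7.4286
Σ(xᵢ − x̄)² = 1137.7143 ⇒ m₂ = 162.53061
Σ(xᵢ − x̄)⁴ = 687170.0875 ⇒ m₄ = 98167.15535
m₂² = 26416.19992
g_2 = m₄/m₂² − 3 = 3.71617 − 3 ≈ 0.7162

0.7162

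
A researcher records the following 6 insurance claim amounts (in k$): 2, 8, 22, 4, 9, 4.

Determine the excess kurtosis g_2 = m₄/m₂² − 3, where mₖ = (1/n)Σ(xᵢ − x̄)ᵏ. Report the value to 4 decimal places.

0.3080

x̄ = 8.1667
Σ(xᵢ − x̄)² = 264.8333 ⇒ m₂ = 44.13889
Σ(xᵢ − x̄)⁴ = 38668.4861 ⇒ m₄ = 6444.74769
m₂² = 1948.24151
g_2 = m₄/m₂² − 3 = 3.30798 − 3 ≈ 0.3080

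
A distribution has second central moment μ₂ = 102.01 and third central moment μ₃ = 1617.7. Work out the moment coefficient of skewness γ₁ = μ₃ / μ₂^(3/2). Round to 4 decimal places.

σ = √μ₂ = √102.01 = 10.10000
σ³ = μ₂^(3/2) = 1030.30100
γ₁ = μ₃/σ³ = 1617.7 / 1030.30100 ≈ 1.5701

1.5701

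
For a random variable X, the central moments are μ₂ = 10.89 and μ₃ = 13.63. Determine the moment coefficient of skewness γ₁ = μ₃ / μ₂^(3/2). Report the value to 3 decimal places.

0.379

σ = √μ₂ = √10.89 = 3.30000
σ³ = μ₂^(3/2) = 35.93700
γ₁ = μ₃/σ³ = 13.63 / 35.93700 ≈ 0.379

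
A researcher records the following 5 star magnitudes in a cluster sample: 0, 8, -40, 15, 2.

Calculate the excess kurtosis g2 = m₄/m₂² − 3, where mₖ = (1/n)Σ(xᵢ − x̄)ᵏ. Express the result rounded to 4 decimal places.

-0.0799

x̄ = -3.0000
Σ(xᵢ − x̄)² = 1848.0000 ⇒ m₂ = 369.60000
Σ(xᵢ − x̄)⁴ = 1994484.0000 ⇒ m₄ = 398896.80000
m₂² = 136604.16000
g2 = m₄/m₂² − 3 = 2.92009 − 3 ≈ -0.0799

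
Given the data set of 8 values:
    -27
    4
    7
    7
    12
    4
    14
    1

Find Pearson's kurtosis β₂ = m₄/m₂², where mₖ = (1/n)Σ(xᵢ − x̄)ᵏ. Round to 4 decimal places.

x̄ = 2.7500
Σ(xᵢ − x̄)² = 1139.5000 ⇒ m₂ = 142.43750
Σ(xᵢ − x̄)⁴ = 807341.4063 ⇒ m₄ = 100917.67578
m₂² = 20288.44141
β₂ = m₄/m₂² = 100917.67578 / 20288.44141 ≈ 4.9741

4.9741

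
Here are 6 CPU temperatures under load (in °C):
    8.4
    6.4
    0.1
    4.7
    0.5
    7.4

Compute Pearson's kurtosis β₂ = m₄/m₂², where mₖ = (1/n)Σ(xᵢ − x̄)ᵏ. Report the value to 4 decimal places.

x̄ = 4.5833
Σ(xᵢ − x̄)² = 62.5883 ⇒ m₂ = 10.43139
Σ(xᵢ − x̄)⁴ = 968.0605 ⇒ m₄ = 161.34342
m₂² = 108.81387
β₂ = m₄/m₂² = 161.34342 / 108.81387 ≈ 1.4827

1.4827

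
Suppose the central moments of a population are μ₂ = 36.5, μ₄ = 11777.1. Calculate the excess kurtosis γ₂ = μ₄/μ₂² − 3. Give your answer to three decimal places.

5.840

μ₂² = 36.5² = 1332.25000
μ₄/μ₂² = 11777.1 / 1332.25000 = 8.84001
γ₂ = 8.84001 − 3 ≈ 5.840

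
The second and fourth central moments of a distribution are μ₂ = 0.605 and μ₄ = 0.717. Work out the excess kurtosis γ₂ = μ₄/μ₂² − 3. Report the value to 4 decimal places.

-1.0411

μ₂² = 0.605² = 0.36603
μ₄/μ₂² = 0.717 / 0.36603 = 1.95888
γ₂ = 1.95888 − 3 ≈ -1.0411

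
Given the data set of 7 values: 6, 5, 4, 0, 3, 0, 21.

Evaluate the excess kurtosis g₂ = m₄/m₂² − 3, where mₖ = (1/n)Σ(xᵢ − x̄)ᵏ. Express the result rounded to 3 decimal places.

x̄ = 5.5714
Σ(xᵢ − x̄)² = 309.7143 ⇒ m₂ = 44.24490
Σ(xᵢ − x̄)⁴ = 58640.4548 ⇒ m₄ = 8377.20783
m₂² = 1957.61100
g₂ = m₄/m₂² − 3 = 4.27930 − 3 ≈ 1.279

1.279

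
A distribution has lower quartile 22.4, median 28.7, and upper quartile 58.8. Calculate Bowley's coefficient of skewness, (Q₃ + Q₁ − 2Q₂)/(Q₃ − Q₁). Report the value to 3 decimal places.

0.654

numerator: Q₃ + Q₁ − 2Q₂ = 58.8 + 22.4 − 2×28.7 = 23.8000
denominator: Q₃ − Q₁ = 58.8 − 22.4 = 36.4000
Bowley skewness = 23.8000 / 36.4000 ≈ 0.654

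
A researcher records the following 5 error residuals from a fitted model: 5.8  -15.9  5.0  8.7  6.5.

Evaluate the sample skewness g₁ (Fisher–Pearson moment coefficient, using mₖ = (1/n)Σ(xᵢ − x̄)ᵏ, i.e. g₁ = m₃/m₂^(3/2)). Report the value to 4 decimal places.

x̄ = (5.8 - 15.9 + 5.0 + 8.7 + 6.5) / 5 = 2.0200
deviations (xᵢ − x̄): 3.7800, -17.9200, 2.9800, 6.6800, 4.4800
Σ(xᵢ − x̄)² = 408.9880 ⇒ m₂ = 408.9880/5 = 81.79760
Σ(xᵢ − x̄)³ = -5286.1183 ⇒ m₃ = -5286.1183/5 = -1057.22366
m₂^(3/2) = 81.79760^(1.5) = 739.79406
g₁ = m₃ / m₂^(3/2) = -1057.22366 / 739.79406 ≈ -1.4291

-1.4291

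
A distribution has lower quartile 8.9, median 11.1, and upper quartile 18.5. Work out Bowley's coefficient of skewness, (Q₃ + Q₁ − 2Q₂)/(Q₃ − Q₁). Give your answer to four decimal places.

numerator: Q₃ + Q₁ − 2Q₂ = 18.5 + 8.9 − 2×11.1 = 5.2000
denominator: Q₃ − Q₁ = 18.5 − 8.9 = 9.6000
Bowley skewness = 5.2000 / 9.6000 ≈ 0.5417

0.5417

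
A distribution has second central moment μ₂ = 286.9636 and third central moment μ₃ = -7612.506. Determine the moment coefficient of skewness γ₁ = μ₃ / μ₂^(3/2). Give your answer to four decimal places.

-1.5660

σ = √μ₂ = √286.9636 = 16.94000
σ³ = μ₂^(3/2) = 4861.16338
γ₁ = μ₃/σ³ = -7612.506 / 4861.16338 ≈ -1.5660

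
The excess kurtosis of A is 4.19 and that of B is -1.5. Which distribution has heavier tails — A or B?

Higher excess kurtosis ⇒ heavier tails relative to the normal distribution.
4.19 vs -1.5: the larger is 4.19, so A has heavier tails. (A is leptokurtic — heavier-than-normal tails; the other is platykurtic.)

A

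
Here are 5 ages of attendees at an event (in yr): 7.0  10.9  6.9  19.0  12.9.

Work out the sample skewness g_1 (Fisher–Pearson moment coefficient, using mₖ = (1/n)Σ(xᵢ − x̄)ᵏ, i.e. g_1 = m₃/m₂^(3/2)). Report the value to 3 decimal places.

x̄ = (7.0 + 10.9 + 6.9 + 19.0 + 12.9) / 5 = 11.3400
deviations (xᵢ − x̄): -4.3400, -0.4400, -4.4400, 7.6600, 1.5600
Σ(xᵢ − x̄)² = 99.8520 ⇒ m₂ = 99.8520/5 = 19.97040
Σ(xᵢ − x̄)³ = 283.8914 ⇒ m₃ = 283.8914/5 = 56.77829
m₂^(3/2) = 19.97040^(1.5) = 89.24423
g_1 = m₃ / m₂^(3/2) = 56.77829 / 89.24423 ≈ 0.636

0.636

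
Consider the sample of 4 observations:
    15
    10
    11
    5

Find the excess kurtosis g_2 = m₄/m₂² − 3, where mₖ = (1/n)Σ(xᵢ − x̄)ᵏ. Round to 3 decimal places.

-1.029

x̄ = 10.2500
Σ(xᵢ − x̄)² = 50.7500 ⇒ m₂ = 12.68750
Σ(xᵢ − x̄)⁴ = 1269.0781 ⇒ m₄ = 317.26953
m₂² = 160.97266
g_2 = m₄/m₂² − 3 = 1.97095 − 3 ≈ -1.029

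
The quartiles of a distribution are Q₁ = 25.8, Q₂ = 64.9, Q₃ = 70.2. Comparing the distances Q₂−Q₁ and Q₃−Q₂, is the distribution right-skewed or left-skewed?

left-skewed

Q₂ − Q₁ = 39.1;  Q₃ − Q₂ = 5.3
Q₂ − Q₁ > Q₃ − Q₂ ⇒ the lower half is more spread out ⇒ left-skewed.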